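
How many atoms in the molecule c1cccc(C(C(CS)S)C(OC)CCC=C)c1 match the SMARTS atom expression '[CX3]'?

2

Check the 18 heavy atoms by environment: 7× C (X4) → no; 1× O (X2) → no; 2× S (X2) → no; 2× C (X3) → match; 6× c (aromatic, X3) → no.
That gives 2 matching atoms.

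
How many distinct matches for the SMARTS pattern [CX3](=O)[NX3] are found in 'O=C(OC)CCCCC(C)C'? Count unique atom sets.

0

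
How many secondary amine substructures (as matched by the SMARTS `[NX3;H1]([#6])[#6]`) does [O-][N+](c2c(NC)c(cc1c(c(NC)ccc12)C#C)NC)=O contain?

3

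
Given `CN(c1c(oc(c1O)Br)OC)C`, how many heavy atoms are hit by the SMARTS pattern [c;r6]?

The query [c;r6] means: aromatic carbon that belongs to a six-membered ring.
Check the 12 heavy atoms by environment: 1× o (aromatic, in 5-ring) → no; 4× c (aromatic, in 5-ring) → no; 1× Br (acyclic) → no; 1× N (acyclic) → no; 3× C (acyclic) → no; 2× O (acyclic) → no.
No environment satisfies the query, so 0 matching atoms.

0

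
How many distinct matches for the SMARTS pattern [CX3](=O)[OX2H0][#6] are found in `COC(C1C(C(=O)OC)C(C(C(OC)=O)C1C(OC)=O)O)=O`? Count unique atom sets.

4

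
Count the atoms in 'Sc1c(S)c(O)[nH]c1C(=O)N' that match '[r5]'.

5

The query [r5] means: r5 matches atoms in a five-membered ring.
Check the 11 heavy atoms by environment: 1× n (aromatic, in 5-ring) → match; 4× c (aromatic, in 5-ring) → match; 1× C (acyclic) → no; 2× O (acyclic) → no; 1× N (acyclic) → no; 2× S (acyclic) → no.
Summing the matching environments: 1 + 4 = 5 matching atoms.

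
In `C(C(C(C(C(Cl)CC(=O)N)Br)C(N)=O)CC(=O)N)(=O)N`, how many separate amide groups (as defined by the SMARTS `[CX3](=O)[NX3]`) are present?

4

[CX3](=O)[NX3] is the SMARTS for an amide: a carbonyl carbon bonded to a trivalent nitrogen.
The molecule carries 4 separate instances of a primary amide (-C(=O)NH2) meeting every constraint; each maps to a distinct set of atoms, giving 4 matches.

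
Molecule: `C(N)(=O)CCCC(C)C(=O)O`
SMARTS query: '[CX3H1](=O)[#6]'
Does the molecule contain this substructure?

No

The pattern [CX3H1](=O)[#6] describes an sp2 carbon with one H, double-bonded to O and single-bonded to carbon — an aldehyde.
The closest candidate here is a carboxylic acid group (-C(=O)OH), but the carbonyl carbon has H0 and is bonded to O, not H1. No other fragment satisfies the full query, so there is no match.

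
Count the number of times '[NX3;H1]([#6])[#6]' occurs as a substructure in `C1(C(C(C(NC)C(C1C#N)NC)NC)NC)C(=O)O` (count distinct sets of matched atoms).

[NX3;H1]([#6])[#6] is the SMARTS for a secondary amine: a trivalent nitrogen with one H, bonded to two carbons.
The molecule carries 4 separate instances of an N-methylamino group (-NHCH3) meeting every constraint; each maps to a distinct set of atoms, giving 4 matches.

4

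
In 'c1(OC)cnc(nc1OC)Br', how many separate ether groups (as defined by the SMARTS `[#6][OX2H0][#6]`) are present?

[#6][OX2H0][#6] is the SMARTS for an ether: an aliphatic oxygen bridging two carbons with no H on the oxygen.
The molecule carries 2 separate instances of a methoxy ether (-OCH3) meeting every constraint; each maps to a distinct set of atoms, giving 2 matches.

2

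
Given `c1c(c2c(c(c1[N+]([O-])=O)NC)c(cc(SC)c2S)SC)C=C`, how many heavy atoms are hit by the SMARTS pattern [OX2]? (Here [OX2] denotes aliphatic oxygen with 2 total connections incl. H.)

0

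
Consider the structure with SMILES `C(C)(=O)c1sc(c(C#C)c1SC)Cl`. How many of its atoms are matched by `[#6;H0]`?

6

The query [#6;H0] means: any carbon with no attached hydrogen.
Check the 13 heavy atoms by environment: 1× s (aromatic, H0) → no; 4× c (aromatic, H0) → match; 1× S (H0) → no; 2× C (H3) → no; 1× Cl (H0) → no; 2× C (H0) → match; 1× C (H1) → no; 1× O (H0) → no.
Summing the matching environments: 4 + 2 = 6 matching atoms.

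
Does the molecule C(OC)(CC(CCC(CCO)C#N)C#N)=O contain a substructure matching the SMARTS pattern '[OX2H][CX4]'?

The pattern [OX2H][CX4] describes a hydroxyl oxygen bound to an sp3 (X4) carbon — an aliphatic alcohol.
The molecule carries a hydroxyl group (-OH), whose atoms satisfy every constraint of the query, so the pattern matches.

Yes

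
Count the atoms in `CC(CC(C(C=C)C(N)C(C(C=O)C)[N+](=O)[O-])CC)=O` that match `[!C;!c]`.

6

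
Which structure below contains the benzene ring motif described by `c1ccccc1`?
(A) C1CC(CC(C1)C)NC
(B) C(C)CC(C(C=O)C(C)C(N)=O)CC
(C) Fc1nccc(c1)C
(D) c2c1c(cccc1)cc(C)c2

D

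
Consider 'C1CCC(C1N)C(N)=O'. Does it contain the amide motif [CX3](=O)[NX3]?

The pattern [CX3](=O)[NX3] describes a carbonyl carbon bonded to a trivalent nitrogen — an amide.
The molecule carries a primary amide (-C(=O)NH2), whose atoms satisfy every constraint of the query, so the pattern matches.

Yes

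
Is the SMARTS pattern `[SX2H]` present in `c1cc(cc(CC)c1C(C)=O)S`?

Yes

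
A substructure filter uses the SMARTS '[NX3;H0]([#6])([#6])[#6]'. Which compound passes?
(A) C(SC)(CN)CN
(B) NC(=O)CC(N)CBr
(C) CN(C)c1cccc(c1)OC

C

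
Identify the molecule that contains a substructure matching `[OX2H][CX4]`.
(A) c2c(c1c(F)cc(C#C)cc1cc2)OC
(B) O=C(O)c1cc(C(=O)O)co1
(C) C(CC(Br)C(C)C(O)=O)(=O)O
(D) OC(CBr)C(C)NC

D

[OX2H][CX4] describes a hydroxyl oxygen bound to an sp3 (X4) carbon (an aliphatic alcohol).
(A) has a methoxy ether (-OCH3) but the oxygen has H0 (ether), not H1.
(B) has a carboxylic acid group (-C(=O)OH) but the -OH is on a CX3 carbonyl carbon, not a CX4 carbon.
(C) has a carboxylic acid group (-C(=O)OH) but the -OH is on a CX3 carbonyl carbon, not a CX4 carbon.
(D) contains a hydroxyl group (-OH), which satisfies every atom and bond constraint.
So the answer is (D).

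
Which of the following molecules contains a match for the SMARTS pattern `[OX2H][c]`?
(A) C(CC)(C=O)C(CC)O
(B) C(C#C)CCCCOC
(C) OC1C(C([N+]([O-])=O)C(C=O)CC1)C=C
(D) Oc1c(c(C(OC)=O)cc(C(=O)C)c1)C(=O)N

D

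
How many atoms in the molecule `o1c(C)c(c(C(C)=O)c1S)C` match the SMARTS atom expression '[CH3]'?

3

Check the 11 heavy atoms by environment: 1× o (aromatic, H0) → no; 4× c (aromatic, H0) → no; 3× C (H3) → match; 1× C (H0) → no; 1× O (H0) → no; 1× S (H1) → no.
That gives 3 matching atoms.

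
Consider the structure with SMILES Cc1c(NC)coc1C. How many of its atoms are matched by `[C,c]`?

Check the 9 heavy atoms by environment: 1× o (aromatic) → no; 4× c (aromatic) → match; 3× C → match; 1× N → no.
Summing the matching environments: 4 + 3 = 7 matching atoms.

7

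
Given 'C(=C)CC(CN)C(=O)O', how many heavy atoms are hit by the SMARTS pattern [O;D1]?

The query [O;D1] means: aliphatic oxygen bonded to exactly one heavy atom.
Check the 9 heavy atoms by environment: 3× C (D2) → no; 2× C (D3) → no; 1× N (D1) → no; 2× O (D1) → match; 1× C (D1) → no.
That gives 2 matching atoms.

2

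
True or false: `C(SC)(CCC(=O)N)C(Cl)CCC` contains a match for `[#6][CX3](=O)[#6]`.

False

The pattern [#6][CX3](=O)[#6] describes a carbonyl carbon (no H) flanked by two carbons — a ketone.
The closest candidate here is a primary amide (-C(=O)NH2), but one neighbour of the carbonyl carbon is N, not C. No other fragment satisfies the full query, so there is no match.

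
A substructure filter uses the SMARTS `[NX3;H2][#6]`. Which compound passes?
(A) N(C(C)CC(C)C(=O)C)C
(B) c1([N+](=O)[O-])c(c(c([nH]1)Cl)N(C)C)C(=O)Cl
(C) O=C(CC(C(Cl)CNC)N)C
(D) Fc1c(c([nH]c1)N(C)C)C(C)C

C

[NX3;H2][#6] describes a trivalent nitrogen with two H attached to carbon (a primary amine).
(A) has an N-methylamino group (-NHCH3) but the nitrogen bears two carbons and only one H (H1), not H2.
(B) has a nitro group (-[N+](=O)[O-]) but the nitrogen is [N+] with no H, not NX3H2.
(C) contains a primary amino group (-NH2), which satisfies every atom and bond constraint.
(D) has a dimethylamino group (-N(CH3)2) but the nitrogen has H0, not H2.
So the answer is (C).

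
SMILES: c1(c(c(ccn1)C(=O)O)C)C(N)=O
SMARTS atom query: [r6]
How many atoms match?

The query [r6] means: r6 matches atoms in a six-membered ring.
Check the 13 heavy atoms by environment: 1× n (aromatic, in 6-ring) → match; 5× c (aromatic, in 6-ring) → match; 3× C (acyclic) → no; 3× O (acyclic) → no; 1× N (acyclic) → no.
Summing the matching environments: 1 + 5 = 6 matching atoms.

6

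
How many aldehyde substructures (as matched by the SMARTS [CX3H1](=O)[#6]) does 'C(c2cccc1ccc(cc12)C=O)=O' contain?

2

[CX3H1](=O)[#6] is the SMARTS for an aldehyde: an sp2 carbon with one H, double-bonded to O and single-bonded to carbon.
The molecule carries 2 separate instances of an aldehyde (-CHO) meeting every constraint; each maps to a distinct set of atoms, giving 2 matches.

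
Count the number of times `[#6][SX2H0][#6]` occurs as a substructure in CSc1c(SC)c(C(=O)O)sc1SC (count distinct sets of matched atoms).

3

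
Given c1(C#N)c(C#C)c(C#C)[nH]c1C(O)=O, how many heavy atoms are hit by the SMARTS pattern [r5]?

5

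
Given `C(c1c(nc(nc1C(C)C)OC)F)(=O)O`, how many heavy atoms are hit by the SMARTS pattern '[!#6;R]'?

2

The query [!#6;R] means: non-carbon atom that is part of a ring.
Check the 15 heavy atoms by environment: 2× n (aromatic, in 6-ring) → match; 4× c (aromatic, in 6-ring) → no; 3× O (acyclic) → no; 5× C (acyclic) → no; 1× F (acyclic) → no.
That gives 2 matching atoms.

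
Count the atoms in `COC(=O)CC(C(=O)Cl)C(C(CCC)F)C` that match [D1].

7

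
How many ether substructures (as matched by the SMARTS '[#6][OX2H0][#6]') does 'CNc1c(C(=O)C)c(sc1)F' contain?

0

[#6][OX2H0][#6] is the SMARTS for an ether: an aliphatic oxygen bridging two carbons with no H on the oxygen.
No fragment in the molecule satisfies every constraint, giving 0 matches.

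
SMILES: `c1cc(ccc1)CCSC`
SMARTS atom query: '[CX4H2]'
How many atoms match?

The query [CX4H2] means: sp3 carbon (X4) with exactly two hydrogens.
Check the 10 heavy atoms by environment: 2× C (H2, X4) → match; 1× c (aromatic, H0, X3) → no; 5× c (aromatic, H1, X3) → no; 1× S (H0, X2) → no; 1× C (H3, X4) → no.
That gives 2 matching atoms.

2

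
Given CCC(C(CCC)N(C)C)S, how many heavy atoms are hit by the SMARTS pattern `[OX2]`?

Check the 11 heavy atoms by environment: 9× C (X4) → no; 1× S (X2) → no; 1× N (X3) → no.
No environment satisfies the query, so 0 matching atoms.

0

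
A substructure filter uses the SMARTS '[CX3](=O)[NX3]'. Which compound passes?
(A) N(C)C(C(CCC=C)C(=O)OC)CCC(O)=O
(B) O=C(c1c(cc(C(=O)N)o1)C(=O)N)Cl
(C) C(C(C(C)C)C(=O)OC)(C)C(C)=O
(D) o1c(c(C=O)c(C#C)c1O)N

B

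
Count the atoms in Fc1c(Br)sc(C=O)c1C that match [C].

2

The query [C] means: uppercase C matches aliphatic (non-aromatic) carbon only.
Check the 10 heavy atoms by environment: 1× s (aromatic) → no; 4× c (aromatic) → no; 2× C → match; 1× O → no; 1× F → no; 1× Br → no.
That gives 2 matching atoms.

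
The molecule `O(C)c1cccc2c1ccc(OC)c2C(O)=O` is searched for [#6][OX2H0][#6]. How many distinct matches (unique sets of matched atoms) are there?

2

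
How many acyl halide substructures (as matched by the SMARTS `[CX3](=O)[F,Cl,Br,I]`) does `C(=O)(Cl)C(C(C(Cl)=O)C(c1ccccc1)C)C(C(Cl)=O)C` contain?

[CX3](=O)[F,Cl,Br,I] is the SMARTS for an acyl halide: a carbonyl carbon bonded to a halogen.
The molecule carries 3 separate instances of an acyl chloride (-C(=O)Cl) meeting every constraint; each maps to a distinct set of atoms, giving 3 matches.

3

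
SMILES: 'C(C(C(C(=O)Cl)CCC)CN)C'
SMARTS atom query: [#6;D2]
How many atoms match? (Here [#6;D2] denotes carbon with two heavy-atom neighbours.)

4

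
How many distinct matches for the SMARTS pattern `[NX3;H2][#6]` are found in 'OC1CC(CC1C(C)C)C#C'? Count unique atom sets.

0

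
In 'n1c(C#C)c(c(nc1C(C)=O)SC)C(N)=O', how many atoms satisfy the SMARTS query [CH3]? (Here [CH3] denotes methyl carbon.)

The query [CH3] means: aliphatic carbon with exactly three hydrogens.
Check the 16 heavy atoms by environment: 2× n (aromatic, H0) → no; 4× c (aromatic, H0) → no; 3× C (H0) → no; 2× O (H0) → no; 1× N (H2) → no; 1× S (H0) → no; 2× C (H3) → match; 1× C (H1) → no.
That gives 2 matching atoms.

2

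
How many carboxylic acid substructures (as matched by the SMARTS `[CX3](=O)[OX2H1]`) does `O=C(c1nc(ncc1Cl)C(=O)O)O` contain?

2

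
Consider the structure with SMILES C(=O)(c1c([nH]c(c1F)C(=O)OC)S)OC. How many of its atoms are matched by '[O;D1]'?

2

The query [O;D1] means: aliphatic oxygen bonded to exactly one heavy atom.
Check the 15 heavy atoms by environment: 1× n (aromatic, D2) → no; 4× c (aromatic, D3) → no; 1× S (D1) → no; 2× C (D3) → no; 2× O (D1) → match; 2× O (D2) → no; 2× C (D1) → no; 1× F (D1) → no.
That gives 2 matching atoms.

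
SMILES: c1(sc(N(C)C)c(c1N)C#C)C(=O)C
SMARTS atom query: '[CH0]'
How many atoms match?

2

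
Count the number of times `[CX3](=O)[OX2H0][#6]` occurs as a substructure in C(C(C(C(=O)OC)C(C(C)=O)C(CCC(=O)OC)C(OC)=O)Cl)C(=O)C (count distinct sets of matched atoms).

3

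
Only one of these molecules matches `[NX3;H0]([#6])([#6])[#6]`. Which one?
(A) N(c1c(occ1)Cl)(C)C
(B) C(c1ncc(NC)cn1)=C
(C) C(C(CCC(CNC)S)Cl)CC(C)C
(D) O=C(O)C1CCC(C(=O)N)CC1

[NX3;H0]([#6])([#6])[#6] describes a trivalent nitrogen with no H, bonded to three carbons (a tertiary amine).
(A) contains a dimethylamino group (-N(CH3)2), which satisfies every atom and bond constraint.
(B) has an N-methylamino group (-NHCH3) but the nitrogen still has one H (H1), not H0.
(C) has an N-methylamino group (-NHCH3) but the nitrogen still has one H (H1), not H0.
(D) has a primary amide (-C(=O)NH2) but the amide nitrogen has H2 and only one carbon neighbour.
So the answer is (A).

A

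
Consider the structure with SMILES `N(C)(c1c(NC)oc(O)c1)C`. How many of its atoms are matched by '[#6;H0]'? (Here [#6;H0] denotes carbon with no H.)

3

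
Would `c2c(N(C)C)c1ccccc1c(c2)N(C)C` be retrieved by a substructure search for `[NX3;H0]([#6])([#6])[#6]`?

Yes

The pattern [NX3;H0]([#6])([#6])[#6] describes a trivalent nitrogen with no H, bonded to three carbons — a tertiary amine.
The molecule carries a dimethylamino group (-N(CH3)2), whose atoms satisfy every constraint of the query, so the pattern matches.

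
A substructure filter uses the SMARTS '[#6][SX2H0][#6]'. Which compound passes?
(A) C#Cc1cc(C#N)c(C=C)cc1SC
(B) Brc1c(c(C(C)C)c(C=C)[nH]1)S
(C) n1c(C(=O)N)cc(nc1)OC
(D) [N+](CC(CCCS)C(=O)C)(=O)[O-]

[#6][SX2H0][#6] describes an aliphatic sulfur bridging two carbons with no H on the sulfur (a thioether).
(A) contains a methylthio ether (-SCH3), which satisfies every atom and bond constraint.
(B) has a thiol (-SH) but the sulfur has H1, not H0 bridging two carbons.
(C) has a methoxy ether (-OCH3) but the bridging atom is O, not S.
(D) has a thiol (-SH) but the sulfur has H1, not H0 bridging two carbons.
So the answer is (A).

A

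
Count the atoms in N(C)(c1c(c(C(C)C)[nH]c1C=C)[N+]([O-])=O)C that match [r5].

The query [r5] means: r5 matches atoms in a five-membered ring.
Check the 16 heavy atoms by environment: 1× n (aromatic, in 5-ring) → match; 4× c (aromatic, in 5-ring) → match; 7× C (acyclic) → no; 1× N (charge +1, acyclic) → no; 1× O (charge -1, acyclic) → no; 1× O (acyclic) → no; 1× N (acyclic) → no.
Summing the matching environments: 1 + 4 = 5 matching atoms.

5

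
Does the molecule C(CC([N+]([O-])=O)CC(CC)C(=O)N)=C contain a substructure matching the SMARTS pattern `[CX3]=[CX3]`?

The pattern [CX3]=[CX3] describes a non-aromatic C=C double bond between two sp2 carbons — an alkene.
The molecule carries a vinyl group (-CH=CH2), whose atoms satisfy every constraint of the query, so the pattern matches.

Yes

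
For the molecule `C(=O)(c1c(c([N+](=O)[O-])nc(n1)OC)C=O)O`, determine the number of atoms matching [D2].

Check the 16 heavy atoms by environment: 2× n (aromatic, D2) → match; 4× c (aromatic, D3) → no; 1× O (D2) → match; 1× C (D1) → no; 1× N (charge +1, D3) → no; 1× O (charge -1, D1) → no; 4× O (D1) → no; 1× C (D2) → match; 1× C (D3) → no.
Summing the matching environments: 2 + 1 + 1 = 4 matching atoms.

4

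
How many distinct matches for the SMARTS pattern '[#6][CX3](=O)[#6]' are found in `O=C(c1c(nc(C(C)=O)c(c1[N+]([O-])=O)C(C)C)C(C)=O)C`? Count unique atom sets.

[#6][CX3](=O)[#6] is the SMARTS for a ketone: a carbonyl carbon (no H) flanked by two carbons.
The molecule carries 3 separate instances of an acetyl/ketone group (-C(=O)CH3) meeting every constraint; each maps to a distinct set of atoms, giving 3 matches.

3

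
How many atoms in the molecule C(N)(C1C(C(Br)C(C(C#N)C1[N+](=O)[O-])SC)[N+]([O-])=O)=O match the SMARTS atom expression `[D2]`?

Check the 20 heavy atoms by environment: 7× C (D3) → no; 1× C (D2) → match; 2× N (D1) → no; 1× S (D2) → match; 1× C (D1) → no; 3× O (D1) → no; 2× N (charge +1, D3) → no; 2× O (charge -1, D1) → no; 1× Br (D1) → no.
Summing the matching environments: 1 + 1 = 2 matching atoms.

2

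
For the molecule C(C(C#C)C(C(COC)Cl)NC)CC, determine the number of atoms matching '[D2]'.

The query [D2] means: atom with exactly two heavy-atom neighbours.
Check the 14 heavy atoms by environment: 4× C (D2) → match; 3× C (D3) → no; 4× C (D1) → no; 1× Cl (D1) → no; 1× N (D2) → match; 1× O (D2) → match.
Summing the matching environments: 4 + 1 + 1 = 6 matching atoms.

6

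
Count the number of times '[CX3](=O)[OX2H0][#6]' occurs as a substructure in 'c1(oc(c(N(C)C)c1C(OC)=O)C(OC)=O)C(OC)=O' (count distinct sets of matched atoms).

3

[CX3](=O)[OX2H0][#6] is the SMARTS for an ester: a carbonyl carbon bonded to an oxygen that is itself bonded to carbon (no H on that O).
The molecule carries 3 separate instances of a methyl-ester group (-C(=O)OCH3) meeting every constraint; each maps to a distinct set of atoms, giving 3 matches.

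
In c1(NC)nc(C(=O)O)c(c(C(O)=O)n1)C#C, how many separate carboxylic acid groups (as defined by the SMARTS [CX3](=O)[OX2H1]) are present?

2

[CX3](=O)[OX2H1] is the SMARTS for a carboxylic acid: an sp2 carbon double-bonded to O and single-bonded to an -OH oxygen.
The molecule carries 2 separate instances of a carboxylic acid group (-C(=O)OH) meeting every constraint; each maps to a distinct set of atoms, giving 2 matches.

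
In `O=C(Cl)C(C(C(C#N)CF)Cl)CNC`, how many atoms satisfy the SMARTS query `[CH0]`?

2

The query [CH0] means: aliphatic carbon with no attached hydrogen.
Check the 14 heavy atoms by environment: 2× C (H2) → no; 3× C (H1) → no; 2× Cl (H0) → no; 2× C (H0) → match; 1× N (H0) → no; 1× F (H0) → no; 1× N (H1) → no; 1× C (H3) → no; 1× O (H0) → no.
That gives 2 matching atoms.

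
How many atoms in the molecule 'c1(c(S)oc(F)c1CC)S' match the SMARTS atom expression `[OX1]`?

0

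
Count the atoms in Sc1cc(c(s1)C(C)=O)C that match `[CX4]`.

2

The query [CX4] means: C with X4: aliphatic carbon with exactly 4 total connections (bonds + H).
Check the 10 heavy atoms by environment: 1× s (aromatic, X2) → no; 4× c (aromatic, X3) → no; 1× C (X3) → no; 1× O (X1) → no; 2× C (X4) → match; 1× S (X2) → no.
That gives 2 matching atoms.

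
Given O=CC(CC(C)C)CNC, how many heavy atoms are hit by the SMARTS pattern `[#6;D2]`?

The query [#6;D2] means: any carbon bonded to exactly two heavy atoms.
Check the 10 heavy atoms by environment: 3× C (D2) → match; 2× C (D3) → no; 1× O (D1) → no; 3× C (D1) → no; 1× N (D2) → no.
That gives 3 matching atoms.

3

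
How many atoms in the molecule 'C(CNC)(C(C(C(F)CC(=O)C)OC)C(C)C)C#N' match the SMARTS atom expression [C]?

Check the 19 heavy atoms by environment: 14× C → match; 2× N → no; 2× O → no; 1× F → no.
That gives 14 matching atoms.

14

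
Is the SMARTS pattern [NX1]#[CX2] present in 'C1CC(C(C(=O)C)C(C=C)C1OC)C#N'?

Yes

The pattern [NX1]#[CX2] describes a nitrogen triple-bonded to a two-connected carbon — a nitrile.
The molecule carries a nitrile (-C#N), whose atoms satisfy every constraint of the query, so the pattern matches.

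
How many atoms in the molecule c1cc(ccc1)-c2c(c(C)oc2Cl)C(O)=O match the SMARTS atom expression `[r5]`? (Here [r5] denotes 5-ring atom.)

5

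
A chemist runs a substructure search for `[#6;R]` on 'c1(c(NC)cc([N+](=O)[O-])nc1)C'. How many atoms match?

5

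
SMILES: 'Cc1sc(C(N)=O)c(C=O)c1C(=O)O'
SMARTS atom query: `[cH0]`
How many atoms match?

4

Check the 14 heavy atoms by environment: 1× s (aromatic, H0) → no; 4× c (aromatic, H0) → match; 2× C (H0) → no; 3× O (H0) → no; 1× N (H2) → no; 1× O (H1) → no; 1× C (H1) → no; 1× C (H3) → no.
That gives 4 matching atoms.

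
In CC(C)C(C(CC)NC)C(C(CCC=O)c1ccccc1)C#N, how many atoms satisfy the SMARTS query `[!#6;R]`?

0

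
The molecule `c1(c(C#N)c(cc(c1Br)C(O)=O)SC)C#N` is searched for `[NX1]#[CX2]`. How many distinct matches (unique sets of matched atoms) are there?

[NX1]#[CX2] is the SMARTS for a nitrile: a nitrogen triple-bonded to a two-connected carbon.
The molecule carries 2 separate instances of a nitrile (-C#N) meeting every constraint; each maps to a distinct set of atoms, giving 2 matches.

2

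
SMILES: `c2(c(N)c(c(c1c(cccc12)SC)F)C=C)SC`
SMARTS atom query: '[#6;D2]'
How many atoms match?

Check the 18 heavy atoms by environment: 7× c (aromatic, D3) → no; 3× c (aromatic, D2) → match; 1× N (D1) → no; 1× F (D1) → no; 1× C (D2) → match; 3× C (D1) → no; 2× S (D2) → no.
Summing the matching environments: 3 + 1 = 4 matching atoms.

4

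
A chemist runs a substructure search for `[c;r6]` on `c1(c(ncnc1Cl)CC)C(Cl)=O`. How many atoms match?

The query [c;r6] means: aromatic carbon that belongs to a six-membered ring.
Check the 12 heavy atoms by environment: 2× n (aromatic, in 6-ring) → no; 4× c (aromatic, in 6-ring) → match; 3× C (acyclic) → no; 1× O (acyclic) → no; 2× Cl (acyclic) → no.
That gives 4 matching atoms.

4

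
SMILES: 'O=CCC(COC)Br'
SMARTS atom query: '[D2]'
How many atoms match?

The query [D2] means: atom with exactly two heavy-atom neighbours.
Check the 8 heavy atoms by environment: 3× C (D2) → match; 1× C (D3) → no; 1× Br (D1) → no; 1× O (D2) → match; 1× C (D1) → no; 1× O (D1) → no.
Summing the matching environments: 3 + 1 = 4 matching atoms.

4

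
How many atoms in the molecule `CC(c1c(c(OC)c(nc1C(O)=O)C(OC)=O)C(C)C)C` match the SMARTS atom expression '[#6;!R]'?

10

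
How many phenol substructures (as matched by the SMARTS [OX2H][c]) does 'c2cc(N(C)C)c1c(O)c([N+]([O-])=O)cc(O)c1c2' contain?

[OX2H][c] is the SMARTS for a phenol: a hydroxyl oxygen attached to an aromatic carbon.
The molecule carries 2 separate instances of a hydroxyl group (-OH) meeting every constraint; each maps to a distinct set of atoms, giving 2 matches.

2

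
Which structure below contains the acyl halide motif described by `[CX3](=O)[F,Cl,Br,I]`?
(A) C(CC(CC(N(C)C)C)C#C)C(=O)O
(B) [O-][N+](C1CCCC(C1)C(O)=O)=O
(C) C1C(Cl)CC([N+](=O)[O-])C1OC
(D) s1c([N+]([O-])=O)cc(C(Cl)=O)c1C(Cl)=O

[CX3](=O)[F,Cl,Br,I] describes a carbonyl carbon bonded to a halogen (an acyl halide).
(A) has a carboxylic acid group (-C(=O)OH) but the carbonyl is bonded to -OH, not to a halogen.
(B) has a carboxylic acid group (-C(=O)OH) but the carbonyl is bonded to -OH, not to a halogen.
(C) has a chloro substituent but the Cl is not on a carbonyl carbon.
(D) contains an acyl chloride (-C(=O)Cl), which satisfies every atom and bond constraint.
So the answer is (D).

D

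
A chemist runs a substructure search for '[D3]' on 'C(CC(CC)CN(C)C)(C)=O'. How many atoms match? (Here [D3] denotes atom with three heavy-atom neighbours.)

3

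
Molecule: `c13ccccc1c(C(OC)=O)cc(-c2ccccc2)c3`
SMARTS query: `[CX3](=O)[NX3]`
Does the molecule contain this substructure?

No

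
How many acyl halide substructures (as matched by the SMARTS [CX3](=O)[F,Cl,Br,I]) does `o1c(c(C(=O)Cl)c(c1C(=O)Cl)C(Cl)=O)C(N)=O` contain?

3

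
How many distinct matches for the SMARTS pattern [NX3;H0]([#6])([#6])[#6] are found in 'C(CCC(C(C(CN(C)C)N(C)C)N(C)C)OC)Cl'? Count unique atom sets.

3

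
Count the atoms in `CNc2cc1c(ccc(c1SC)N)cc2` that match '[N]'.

Check the 15 heavy atoms by environment: 10× c (aromatic) → no; 1× S → no; 2× C → no; 2× N → match.
That gives 2 matching atoms.

2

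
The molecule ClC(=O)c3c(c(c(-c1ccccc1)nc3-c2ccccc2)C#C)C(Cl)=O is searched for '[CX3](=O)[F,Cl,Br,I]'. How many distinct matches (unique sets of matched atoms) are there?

2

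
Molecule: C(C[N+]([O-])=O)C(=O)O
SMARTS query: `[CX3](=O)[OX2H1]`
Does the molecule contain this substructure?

Yes

The pattern [CX3](=O)[OX2H1] describes an sp2 carbon double-bonded to O and single-bonded to an -OH oxygen — a carboxylic acid.
The molecule carries a carboxylic acid group (-C(=O)OH), whose atoms satisfy every constraint of the query, so the pattern matches.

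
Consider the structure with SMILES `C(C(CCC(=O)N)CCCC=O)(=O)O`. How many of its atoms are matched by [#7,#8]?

The query [#7,#8] means: nitrogen or oxygen (comma = OR).
Check the 14 heavy atoms by environment: 9× C → no; 4× O → match; 1× N → match.
Summing the matching environments: 4 + 1 = 5 matching atoms.

5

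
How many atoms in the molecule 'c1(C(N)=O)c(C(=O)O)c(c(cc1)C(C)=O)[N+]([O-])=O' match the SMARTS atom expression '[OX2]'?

1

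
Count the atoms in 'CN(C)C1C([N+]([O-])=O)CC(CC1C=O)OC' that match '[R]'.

6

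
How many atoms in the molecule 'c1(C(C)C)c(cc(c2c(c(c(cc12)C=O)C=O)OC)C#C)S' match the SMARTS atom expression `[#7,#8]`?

3

Check the 22 heavy atoms by environment: 10× c (aromatic) → no; 8× C → no; 1× S → no; 3× O → match.
That gives 3 matching atoms.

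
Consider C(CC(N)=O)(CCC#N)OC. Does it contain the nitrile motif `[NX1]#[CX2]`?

The pattern [NX1]#[CX2] describes a nitrogen triple-bonded to a two-connected carbon — a nitrile.
The molecule carries a nitrile (-C#N), whose atoms satisfy every constraint of the query, so the pattern matches.

Yes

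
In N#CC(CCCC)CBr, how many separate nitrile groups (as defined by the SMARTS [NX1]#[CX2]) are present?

[NX1]#[CX2] is the SMARTS for a nitrile: a nitrogen triple-bonded to a two-connected carbon.
Exactly one fragment in the molecule meets all constraints, giving 1 match.

1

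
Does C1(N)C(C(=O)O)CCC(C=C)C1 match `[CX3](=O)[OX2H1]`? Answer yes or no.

Yes

The pattern [CX3](=O)[OX2H1] describes an sp2 carbon double-bonded to O and single-bonded to an -OH oxygen — a carboxylic acid.
The molecule carries a carboxylic acid group (-C(=O)OH), whose atoms satisfy every constraint of the query, so the pattern matches.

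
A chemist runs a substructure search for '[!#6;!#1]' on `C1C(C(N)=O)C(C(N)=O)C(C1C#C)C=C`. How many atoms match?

The query [!#6;!#1] means: not carbon and not hydrogen — any heteroatom.
Check the 15 heavy atoms by environment: 11× C → no; 2× O → match; 2× N → match.
Summing the matching environments: 2 + 2 = 4 matching atoms.

4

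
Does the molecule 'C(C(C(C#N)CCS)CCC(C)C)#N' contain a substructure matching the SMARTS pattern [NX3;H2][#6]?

No

The pattern [NX3;H2][#6] describes a trivalent nitrogen with two H attached to carbon — a primary amine.
The closest candidate here is a nitrile (-C#N), but the nitrogen is NX1 (triple-bonded), not NX3 with two H. No other fragment satisfies the full query, so there is no match.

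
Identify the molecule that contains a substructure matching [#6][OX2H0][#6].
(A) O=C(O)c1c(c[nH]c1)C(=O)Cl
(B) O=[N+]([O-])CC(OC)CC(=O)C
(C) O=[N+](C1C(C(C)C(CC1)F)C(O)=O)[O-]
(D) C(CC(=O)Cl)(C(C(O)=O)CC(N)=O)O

[#6][OX2H0][#6] describes an aliphatic oxygen bridging two carbons with no H on the oxygen (an ether).
(A) has a carboxylic acid group (-C(=O)OH) but the -OH oxygen has H1; the =O is OX1, not OX2.
(B) contains a methoxy ether (-OCH3), which satisfies every atom and bond constraint.
(C) has a carboxylic acid group (-C(=O)OH) but the -OH oxygen has H1; the =O is OX1, not OX2.
(D) has a hydroxyl group (-OH) but the oxygen has H1, not H0 bridging two carbons.
So the answer is (B).

B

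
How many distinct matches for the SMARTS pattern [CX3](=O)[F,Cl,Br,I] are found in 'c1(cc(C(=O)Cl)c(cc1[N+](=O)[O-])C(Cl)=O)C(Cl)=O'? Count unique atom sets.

3

[CX3](=O)[F,Cl,Br,I] is the SMARTS for an acyl halide: a carbonyl carbon bonded to a halogen.
The molecule carries 3 separate instances of an acyl chloride (-C(=O)Cl) meeting every constraint; each maps to a distinct set of atoms, giving 3 matches.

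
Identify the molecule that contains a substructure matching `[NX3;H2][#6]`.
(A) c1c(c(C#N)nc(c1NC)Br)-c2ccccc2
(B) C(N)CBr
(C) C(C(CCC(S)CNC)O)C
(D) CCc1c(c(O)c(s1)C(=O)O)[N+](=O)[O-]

[NX3;H2][#6] describes a trivalent nitrogen with two H attached to carbon (a primary amine).
(A) has a nitrile (-C#N) but the nitrogen is NX1 (triple-bonded), not NX3 with two H.
(B) contains a primary amino group (-NH2), which satisfies every atom and bond constraint.
(C) has an N-methylamino group (-NHCH3) but the nitrogen bears two carbons and only one H (H1), not H2.
(D) has a nitro group (-[N+](=O)[O-]) but the nitrogen is [N+] with no H, not NX3H2.
So the answer is (B).

B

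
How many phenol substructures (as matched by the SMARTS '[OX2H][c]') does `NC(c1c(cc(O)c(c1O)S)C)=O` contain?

[OX2H][c] is the SMARTS for a phenol: a hydroxyl oxygen attached to an aromatic carbon.
The molecule carries 2 separate instances of a hydroxyl group (-OH) meeting every constraint; each maps to a distinct set of atoms, giving 2 matches.

2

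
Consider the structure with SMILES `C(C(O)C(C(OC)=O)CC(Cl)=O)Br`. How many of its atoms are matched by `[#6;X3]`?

Check the 13 heavy atoms by environment: 5× C (X4) → no; 2× C (X3) → match; 2× O (X1) → no; 2× O (X2) → no; 1× Cl (X1) → no; 1× Br (X1) → no.
That gives 2 matching atoms.

2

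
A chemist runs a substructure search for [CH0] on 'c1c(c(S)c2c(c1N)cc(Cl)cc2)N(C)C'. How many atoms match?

0

The query [CH0] means: aliphatic carbon with no attached hydrogen.
Check the 16 heavy atoms by environment: 6× c (aromatic, H0) → no; 4× c (aromatic, H1) → no; 1× Cl (H0) → no; 1× N (H0) → no; 2× C (H3) → no; 1× S (H1) → no; 1× N (H2) → no.
No environment satisfies the query, so 0 matching atoms.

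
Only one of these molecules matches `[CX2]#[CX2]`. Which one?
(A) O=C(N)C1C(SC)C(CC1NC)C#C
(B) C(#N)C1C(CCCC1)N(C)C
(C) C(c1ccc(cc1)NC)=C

[CX2]#[CX2] describes a carbon-carbon triple bond (an alkyne).
(A) contains an ethynyl group (-C#CH), which satisfies every atom and bond constraint.
(B) has a nitrile (-C#N) but the triple bond is C#N, not C#C.
(C) has a vinyl group (-CH=CH2) but the C=C is a double bond; both carbons are CX3, not CX2.
So the answer is (A).

A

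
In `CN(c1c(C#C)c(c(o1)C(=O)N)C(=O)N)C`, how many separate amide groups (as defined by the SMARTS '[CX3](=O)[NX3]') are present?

[CX3](=O)[NX3] is the SMARTS for an amide: a carbonyl carbon bonded to a trivalent nitrogen.
The molecule carries 2 separate instances of a primary amide (-C(=O)NH2) meeting every constraint; each maps to a distinct set of atoms, giving 2 matches.

2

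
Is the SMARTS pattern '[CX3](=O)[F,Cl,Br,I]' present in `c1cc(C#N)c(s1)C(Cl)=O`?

Yes

The pattern [CX3](=O)[F,Cl,Br,I] describes a carbonyl carbon bonded to a halogen — an acyl halide.
The molecule carries an acyl chloride (-C(=O)Cl), whose atoms satisfy every constraint of the query, so the pattern matches.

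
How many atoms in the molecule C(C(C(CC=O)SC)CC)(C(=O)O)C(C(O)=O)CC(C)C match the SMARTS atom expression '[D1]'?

9

The query [D1] means: atom with exactly one heavy-atom neighbour (degree 1).
Check the 21 heavy atoms by environment: 4× C (D2) → no; 7× C (D3) → no; 5× O (D1) → match; 4× C (D1) → match; 1× S (D2) → no.
Summing the matching environments: 5 + 4 = 9 matching atoms.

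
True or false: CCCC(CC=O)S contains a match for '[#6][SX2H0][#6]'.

The pattern [#6][SX2H0][#6] describes an aliphatic sulfur bridging two carbons with no H on the sulfur — a thioether.
The closest candidate here is a thiol (-SH), but the sulfur has H1, not H0 bridging two carbons. No other fragment satisfies the full query, so there is no match.

False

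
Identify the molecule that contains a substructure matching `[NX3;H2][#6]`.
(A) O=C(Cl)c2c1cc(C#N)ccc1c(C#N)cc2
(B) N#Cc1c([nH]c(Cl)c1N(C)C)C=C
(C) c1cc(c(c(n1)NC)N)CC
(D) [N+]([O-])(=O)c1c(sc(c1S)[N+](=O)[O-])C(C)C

[NX3;H2][#6] describes a trivalent nitrogen with two H attached to carbon (a primary amine).
(A) has a nitrile (-C#N) but the nitrogen is NX1 (triple-bonded), not NX3 with two H.
(B) has a nitrile (-C#N) but the nitrogen is NX1 (triple-bonded), not NX3 with two H.
(C) contains a primary amino group (-NH2), which satisfies every atom and bond constraint.
(D) has a nitro group (-[N+](=O)[O-]) but the nitrogen is [N+] with no H, not NX3H2.
So the answer is (C).

C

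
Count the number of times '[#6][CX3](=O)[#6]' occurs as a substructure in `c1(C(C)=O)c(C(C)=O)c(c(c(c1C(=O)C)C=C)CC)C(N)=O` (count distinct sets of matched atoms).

[#6][CX3](=O)[#6] is the SMARTS for a ketone: a carbonyl carbon (no H) flanked by two carbons.
The molecule carries 3 separate instances of an acetyl/ketone group (-C(=O)CH3) meeting every constraint; each maps to a distinct set of atoms, giving 3 matches.

3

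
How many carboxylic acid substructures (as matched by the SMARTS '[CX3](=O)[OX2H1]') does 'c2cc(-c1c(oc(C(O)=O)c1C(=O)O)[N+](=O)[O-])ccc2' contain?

[CX3](=O)[OX2H1] is the SMARTS for a carboxylic acid: an sp2 carbon double-bonded to O and single-bonded to an -OH oxygen.
The molecule carries 2 separate instances of a carboxylic acid group (-C(=O)OH) meeting every constraint; each maps to a distinct set of atoms, giving 2 matches.

2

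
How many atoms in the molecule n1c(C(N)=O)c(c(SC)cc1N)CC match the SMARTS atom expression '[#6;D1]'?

2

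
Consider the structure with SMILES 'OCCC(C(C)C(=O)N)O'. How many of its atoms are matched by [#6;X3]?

1

The query [#6;X3] means: any carbon (aromatic or not) with three total connections.
Check the 10 heavy atoms by environment: 5× C (X4) → no; 1× C (X3) → match; 1× O (X1) → no; 1× N (X3) → no; 2× O (X2) → no.
That gives 1 matching atom.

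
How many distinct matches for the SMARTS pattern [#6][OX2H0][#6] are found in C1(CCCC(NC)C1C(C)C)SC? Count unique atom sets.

[#6][OX2H0][#6] is the SMARTS for an ether: an aliphatic oxygen bridging two carbons with no H on the oxygen.
No fragment in the molecule satisfies every constraint, giving 0 matches.

0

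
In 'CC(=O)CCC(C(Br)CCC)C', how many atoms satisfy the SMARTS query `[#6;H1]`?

The query [#6;H1] means: any carbon bearing exactly one hydrogen.
Check the 12 heavy atoms by environment: 3× C (H3) → no; 4× C (H2) → no; 2× C (H1) → match; 1× Br (H0) → no; 1× C (H0) → no; 1× O (H0) → no.
That gives 2 matching atoms.

2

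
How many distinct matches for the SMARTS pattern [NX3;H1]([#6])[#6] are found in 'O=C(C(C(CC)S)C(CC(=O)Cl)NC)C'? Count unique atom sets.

1

[NX3;H1]([#6])[#6] is the SMARTS for a secondary amine: a trivalent nitrogen with one H, bonded to two carbons.
Exactly one fragment in the molecule meets all constraints, giving 1 match.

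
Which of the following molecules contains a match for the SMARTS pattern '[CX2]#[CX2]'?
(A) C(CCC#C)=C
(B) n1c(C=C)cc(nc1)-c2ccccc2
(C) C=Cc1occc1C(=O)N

A

[CX2]#[CX2] describes a carbon-carbon triple bond (an alkyne).
(A) contains an ethynyl group (-C#CH), which satisfies every atom and bond constraint.
(B) has a vinyl group (-CH=CH2) but the C=C is a double bond; both carbons are CX3, not CX2.
(C) has a vinyl group (-CH=CH2) but the C=C is a double bond; both carbons are CX3, not CX2.
So the answer is (A).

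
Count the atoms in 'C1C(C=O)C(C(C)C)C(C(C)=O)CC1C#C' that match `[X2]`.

2

Check the 16 heavy atoms by environment: 10× C (X4) → no; 2× C (X3) → no; 2× O (X1) → no; 2× C (X2) → match.
That gives 2 matching atoms.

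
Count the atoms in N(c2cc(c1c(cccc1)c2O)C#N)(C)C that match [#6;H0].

6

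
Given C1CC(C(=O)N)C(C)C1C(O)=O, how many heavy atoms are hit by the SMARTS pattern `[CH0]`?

2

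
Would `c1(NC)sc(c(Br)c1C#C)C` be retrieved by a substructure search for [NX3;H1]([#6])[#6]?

The pattern [NX3;H1]([#6])[#6] describes a trivalent nitrogen with one H, bonded to two carbons — a secondary amine.
The molecule carries an N-methylamino group (-NHCH3), whose atoms satisfy every constraint of the query, so the pattern matches.

Yes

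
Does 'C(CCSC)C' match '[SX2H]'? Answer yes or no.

No

The pattern [SX2H] describes an aliphatic sulfur with two connections, one being H — a thiol.
The closest candidate here is a methylthio ether (-SCH3), but the sulfur has H0 (bonded to two carbons), not H1. No other fragment satisfies the full query, so there is no match.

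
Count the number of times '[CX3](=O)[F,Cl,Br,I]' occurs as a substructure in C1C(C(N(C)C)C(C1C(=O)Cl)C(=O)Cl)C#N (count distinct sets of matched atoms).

[CX3](=O)[F,Cl,Br,I] is the SMARTS for an acyl halide: a carbonyl carbon bonded to a halogen.
The molecule carries 2 separate instances of an acyl chloride (-C(=O)Cl) meeting every constraint; each maps to a distinct set of atoms, giving 2 matches.

2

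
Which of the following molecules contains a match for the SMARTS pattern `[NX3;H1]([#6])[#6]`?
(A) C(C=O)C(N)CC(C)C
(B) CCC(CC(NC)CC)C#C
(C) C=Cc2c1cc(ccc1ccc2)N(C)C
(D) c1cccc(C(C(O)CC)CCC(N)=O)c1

B

[NX3;H1]([#6])[#6] describes a trivalent nitrogen with one H, bonded to two carbons (a secondary amine).
(A) has a primary amino group (-NH2) but the nitrogen has H2 and only one carbon neighbour.
(B) contains an N-methylamino group (-NHCH3), which satisfies every atom and bond constraint.
(C) has a dimethylamino group (-N(CH3)2) but the nitrogen has H0, not H1.
(D) has a primary amide (-C(=O)NH2) but the -C(=O)NH2 nitrogen has H2, not H1.
So the answer is (B).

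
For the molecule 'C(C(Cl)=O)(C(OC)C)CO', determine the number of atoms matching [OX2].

2

The query [OX2] means: aliphatic oxygen with two total connections — ether, hydroxyl, or ester single-bond O.
Check the 10 heavy atoms by environment: 5× C (X4) → no; 2× O (X2) → match; 1× C (X3) → no; 1× O (X1) → no; 1× Cl (X1) → no.
That gives 2 matching atoms.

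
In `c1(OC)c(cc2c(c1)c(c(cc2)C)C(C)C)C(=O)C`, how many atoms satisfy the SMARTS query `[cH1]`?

4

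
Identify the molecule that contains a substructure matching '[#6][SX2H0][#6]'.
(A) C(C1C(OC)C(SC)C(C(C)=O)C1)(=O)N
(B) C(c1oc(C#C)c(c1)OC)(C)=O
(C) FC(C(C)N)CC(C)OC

A

[#6][SX2H0][#6] describes an aliphatic sulfur bridging two carbons with no H on the sulfur (a thioether).
(A) contains a methylthio ether (-SCH3), which satisfies every atom and bond constraint.
(B) has a methoxy ether (-OCH3) but the bridging atom is O, not S.
(C) has a methoxy ether (-OCH3) but the bridging atom is O, not S.
So the answer is (A).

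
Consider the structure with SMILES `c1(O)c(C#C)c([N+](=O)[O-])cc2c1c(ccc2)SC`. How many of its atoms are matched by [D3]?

7

The query [D3] means: atom with exactly three heavy-atom neighbours.
Check the 18 heavy atoms by environment: 6× c (aromatic, D3) → match; 4× c (aromatic, D2) → no; 2× O (D1) → no; 1× C (D2) → no; 2× C (D1) → no; 1× S (D2) → no; 1× N (charge +1, D3) → match; 1× O (charge -1, D1) → no.
Summing the matching environments: 6 + 1 = 7 matching atoms.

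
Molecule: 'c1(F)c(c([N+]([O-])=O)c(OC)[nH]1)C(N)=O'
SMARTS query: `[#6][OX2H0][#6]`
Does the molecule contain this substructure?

Yes

The pattern [#6][OX2H0][#6] describes an aliphatic oxygen bridging two carbons with no H on the oxygen — an ether.
The molecule carries a methoxy ether (-OCH3), whose atoms satisfy every constraint of the query, so the pattern matches.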